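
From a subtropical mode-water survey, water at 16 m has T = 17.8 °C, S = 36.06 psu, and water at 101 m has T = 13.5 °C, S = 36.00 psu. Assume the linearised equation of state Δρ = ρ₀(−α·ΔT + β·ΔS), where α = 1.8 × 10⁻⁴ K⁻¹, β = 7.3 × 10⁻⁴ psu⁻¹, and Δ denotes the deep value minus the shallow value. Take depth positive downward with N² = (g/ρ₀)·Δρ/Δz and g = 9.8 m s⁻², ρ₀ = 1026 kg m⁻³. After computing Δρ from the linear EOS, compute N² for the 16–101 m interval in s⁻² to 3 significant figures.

8.42 × 10⁻⁵ s⁻²

ΔT = -4.3 K, ΔS = -0.06 psu (deep − shallow).
Δρ/ρ₀ = −αΔT + βΔS = 7.74 × 10⁻⁴ − 4.38 × 10⁻⁵ = 7.302 × 10⁻⁴, so Δρ ≈ 0.7492 kg m⁻³.
N² = (g/ρ₀)·Δρ/Δz = g·(Δρ/ρ₀)/Δz = 9.8 × 7.302 × 10⁻⁴ / 85 = 8.4188 × 10⁻⁵ s⁻² ≈ 8.42 × 10⁻⁵ s⁻².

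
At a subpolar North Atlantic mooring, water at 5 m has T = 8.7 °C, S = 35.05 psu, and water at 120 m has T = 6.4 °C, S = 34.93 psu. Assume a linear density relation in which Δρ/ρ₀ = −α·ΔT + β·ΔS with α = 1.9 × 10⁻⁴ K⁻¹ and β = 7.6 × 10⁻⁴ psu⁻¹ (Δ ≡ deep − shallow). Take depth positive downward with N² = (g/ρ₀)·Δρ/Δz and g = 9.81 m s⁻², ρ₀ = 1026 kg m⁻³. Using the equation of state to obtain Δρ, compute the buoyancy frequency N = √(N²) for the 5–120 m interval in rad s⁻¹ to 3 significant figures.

ΔT = -2.3 K, ΔS = -0.12 psu (deep − shallow).
Δρ/ρ₀ = −αΔT + βΔS = 4.37 × 10⁻⁴ − 9.12 × 10⁻⁵ = 3.458 × 10⁻⁴, so Δρ ≈ 0.3548 kg m⁻³.
N² = (g/ρ₀)·Δρ/Δz = g·(Δρ/ρ₀)/Δz = 9.81 × 3.458 × 10⁻⁴ / 115 = 2.9498 × 10⁻⁵ s⁻².
N = √(2.9498 × 10⁻⁵) = 5.4312 × 10⁻³ rad s⁻¹ ≈ 5.43 × 10⁻³ rad s⁻¹.

5.43 × 10⁻³ rad s⁻¹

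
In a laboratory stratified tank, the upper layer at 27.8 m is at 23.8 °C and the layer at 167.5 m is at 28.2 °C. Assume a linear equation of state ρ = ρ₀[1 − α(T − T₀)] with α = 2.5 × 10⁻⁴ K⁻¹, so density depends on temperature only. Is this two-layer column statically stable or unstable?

unstable

ΔT = 28.2 − 23.8 = +4.4 K, so Δρ/ρ₀ = −αΔT = -1.10 × 10⁻³.
Δρ/ρ₀ < 0, so Δρ < 0: deeper water is lighter → statically unstable; the column would overturn.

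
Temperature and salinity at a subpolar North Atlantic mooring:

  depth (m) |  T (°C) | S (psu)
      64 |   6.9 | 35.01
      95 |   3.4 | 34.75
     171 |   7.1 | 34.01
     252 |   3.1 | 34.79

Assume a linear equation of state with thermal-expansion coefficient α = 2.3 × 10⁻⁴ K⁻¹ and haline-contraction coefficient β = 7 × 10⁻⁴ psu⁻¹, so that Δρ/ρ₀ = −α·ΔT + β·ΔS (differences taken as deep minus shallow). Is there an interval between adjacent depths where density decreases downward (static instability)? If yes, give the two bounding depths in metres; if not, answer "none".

95–171 m

Evaluate Δρ/ρ₀ = −αΔT + βΔS across each adjacent pair:
  64–95 m: −αΔT+βΔS = −(2.3 × 10⁻⁴)(-3.5)+(7 × 10⁻⁴)(-0.26) = 6.2 × 10⁻⁴ → stable
  95–171 m: −αΔT+βΔS = −(2.3 × 10⁻⁴)(+3.7)+(7 × 10⁻⁴)(-0.74) = -1.4 × 10⁻³ → UNSTABLE
  171–252 m: −αΔT+βΔS = −(2.3 × 10⁻⁴)(-4.0)+(7 × 10⁻⁴)(+0.78) = 1.5 × 10⁻³ → stable
The 95–171 m interval has Δρ < 0: lighter water underlies denser water.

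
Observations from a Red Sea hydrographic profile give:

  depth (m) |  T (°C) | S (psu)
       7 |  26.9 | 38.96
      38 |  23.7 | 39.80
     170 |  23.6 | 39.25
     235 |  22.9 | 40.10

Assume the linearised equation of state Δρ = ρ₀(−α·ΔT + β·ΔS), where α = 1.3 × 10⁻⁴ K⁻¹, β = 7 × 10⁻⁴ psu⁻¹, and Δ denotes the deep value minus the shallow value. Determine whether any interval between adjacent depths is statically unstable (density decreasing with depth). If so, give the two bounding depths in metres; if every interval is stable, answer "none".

Evaluate Δρ/ρ₀ = −αΔT + βΔS across each adjacent pair:
  7–38 m: −αΔT+βΔS = −(1.3 × 10⁻⁴)(-3.2)+(7 × 10⁻⁴)(+0.84) = 1.0 × 10⁻³ → stable
  38–170 m: −αΔT+βΔS = −(1.3 × 10⁻⁴)(-0.1)+(7 × 10⁻⁴)(-0.55) = -3.7 × 10⁻⁴ → UNSTABLE
  170–235 m: −αΔT+βΔS = −(1.3 × 10⁻⁴)(-0.7)+(7 × 10⁻⁴)(+0.85) = 6.9 × 10⁻⁴ → stable
The 38–170 m interval has Δρ < 0: lighter water underlies denser water.

38–170 m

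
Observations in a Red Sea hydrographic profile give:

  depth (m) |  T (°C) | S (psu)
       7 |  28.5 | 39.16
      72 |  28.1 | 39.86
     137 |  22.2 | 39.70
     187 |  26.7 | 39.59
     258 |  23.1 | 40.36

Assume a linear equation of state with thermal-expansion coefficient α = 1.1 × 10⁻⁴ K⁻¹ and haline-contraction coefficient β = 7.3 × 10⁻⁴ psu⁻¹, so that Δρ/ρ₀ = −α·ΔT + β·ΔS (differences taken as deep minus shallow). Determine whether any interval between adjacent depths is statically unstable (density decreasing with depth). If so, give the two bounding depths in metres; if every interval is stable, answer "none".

Evaluate Δρ/ρ₀ = −αΔT + βΔS across each adjacent pair:
  7–72 m: −αΔT+βΔS = −(1.1 × 10⁻⁴)(-0.4)+(7.3 × 10⁻⁴)(+0.70) = 5.5 × 10⁻⁴ → stable
  72–137 m: −αΔT+βΔS = −(1.1 × 10⁻⁴)(-5.9)+(7.3 × 10⁻⁴)(-0.16) = 5.3 × 10⁻⁴ → stable
  137–187 m: −αΔT+βΔS = −(1.1 × 10⁻⁴)(+4.5)+(7.3 × 10⁻⁴)(-0.11) = -5.8 × 10⁻⁴ → UNSTABLE
  187–258 m: −αΔT+βΔS = −(1.1 × 10⁻⁴)(-3.6)+(7.3 × 10⁻⁴)(+0.77) = 9.6 × 10⁻⁴ → stable
The 137–187 m interval has Δρ < 0: lighter water underlies denser water.

137–187 m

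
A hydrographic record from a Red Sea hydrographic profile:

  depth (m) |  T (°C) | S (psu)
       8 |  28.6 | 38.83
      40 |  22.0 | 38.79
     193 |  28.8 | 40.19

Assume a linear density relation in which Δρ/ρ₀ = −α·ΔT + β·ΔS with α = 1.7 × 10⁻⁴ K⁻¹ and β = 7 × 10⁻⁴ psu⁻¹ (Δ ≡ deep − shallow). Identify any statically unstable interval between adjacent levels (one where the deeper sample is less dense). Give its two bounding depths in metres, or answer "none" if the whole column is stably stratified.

40–193 m

Evaluate Δρ/ρ₀ = −αΔT + βΔS across each adjacent pair:
  8–40 m: −αΔT+βΔS = −(1.7 × 10⁻⁴)(-6.6)+(7 × 10⁻⁴)(-0.04) = 1.1 × 10⁻³ → stable
  40–193 m: −αΔT+βΔS = −(1.7 × 10⁻⁴)(+6.8)+(7 × 10⁻⁴)(+1.40) = -1.8 × 10⁻⁴ → UNSTABLE
The 40–193 m interval has Δρ < 0: lighter water underlies denser water.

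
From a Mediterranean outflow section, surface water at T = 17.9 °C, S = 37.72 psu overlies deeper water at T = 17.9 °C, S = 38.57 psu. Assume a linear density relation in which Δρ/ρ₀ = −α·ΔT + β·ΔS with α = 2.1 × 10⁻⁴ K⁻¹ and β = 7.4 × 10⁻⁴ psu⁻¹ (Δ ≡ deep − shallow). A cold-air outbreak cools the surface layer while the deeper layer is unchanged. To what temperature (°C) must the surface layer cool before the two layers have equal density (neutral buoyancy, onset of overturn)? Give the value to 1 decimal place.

14.9 °C

Neutral buoyancy requires Δρ = 0, i.e. −α(T_deep − T_surf′) + β(S_deep − S_surf) = 0.
T_surf′ = T_deep − (β/α)·ΔS = 17.9 − (7.4 × 10⁻⁴/2.1 × 10⁻⁴)·(+0.85) = 14.905 °C.
Cooling required: 17.9 − (14.905) = 2.995 °C.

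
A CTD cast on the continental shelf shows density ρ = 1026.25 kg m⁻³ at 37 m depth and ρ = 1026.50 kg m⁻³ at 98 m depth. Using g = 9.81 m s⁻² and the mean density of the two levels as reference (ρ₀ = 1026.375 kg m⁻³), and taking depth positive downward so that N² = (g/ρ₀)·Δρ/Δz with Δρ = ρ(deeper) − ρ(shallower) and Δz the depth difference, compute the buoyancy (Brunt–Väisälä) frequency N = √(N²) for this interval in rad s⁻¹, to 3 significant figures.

Δρ = 1026.50 − 1026.25 = 0.25 kg m⁻³ over Δz = 98 − 37 = 61 m.
N² = (9.81/1026.375) × (0.25/61) = 3.9172 × 10⁻⁵ s⁻².
N = √(3.9172 × 10⁻⁵) = 6.2588 × 10⁻³ rad s⁻¹ ≈ 6.26 × 10⁻³ rad s⁻¹.
Since Δρ > 0 the layer is stably stratified.

6.26 × 10⁻³ rad s⁻¹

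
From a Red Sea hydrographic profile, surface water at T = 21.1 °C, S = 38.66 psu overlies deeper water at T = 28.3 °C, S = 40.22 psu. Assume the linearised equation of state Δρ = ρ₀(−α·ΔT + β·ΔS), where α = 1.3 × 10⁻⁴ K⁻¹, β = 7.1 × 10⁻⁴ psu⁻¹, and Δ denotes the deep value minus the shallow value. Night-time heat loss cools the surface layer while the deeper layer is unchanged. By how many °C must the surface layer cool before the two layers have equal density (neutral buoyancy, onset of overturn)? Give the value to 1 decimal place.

Neutral buoyancy requires Δρ = 0, i.e. −α(T_deep − T_surf′) + β(S_deep − S_surf) = 0.
T_surf′ = T_deep − (β/α)·ΔS = 28.3 − (7.1 × 10⁻⁴/1.3 × 10⁻⁴)·(+1.56) = 19.780 °C.
Cooling required: 21.1 − (19.780) = 1.320 °C.

1.3 °C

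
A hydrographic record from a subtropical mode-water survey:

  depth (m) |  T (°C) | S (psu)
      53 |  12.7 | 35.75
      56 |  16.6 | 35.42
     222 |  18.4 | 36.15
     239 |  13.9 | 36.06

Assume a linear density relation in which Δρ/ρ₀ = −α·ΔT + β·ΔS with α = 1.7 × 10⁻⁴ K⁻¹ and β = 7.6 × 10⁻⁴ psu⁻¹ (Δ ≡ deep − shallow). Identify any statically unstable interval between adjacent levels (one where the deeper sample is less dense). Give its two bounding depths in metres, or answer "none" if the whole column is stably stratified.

53–56 m

Evaluate Δρ/ρ₀ = −αΔT + βΔS across each adjacent pair:
  53–56 m: −αΔT+βΔS = −(1.7 × 10⁻⁴)(+3.9)+(7.6 × 10⁻⁴)(-0.33) = -9.1 × 10⁻⁴ → UNSTABLE
  56–222 m: −αΔT+βΔS = −(1.7 × 10⁻⁴)(+1.8)+(7.6 × 10⁻⁴)(+0.73) = 2.5 × 10⁻⁴ → stable
  222–239 m: −αΔT+βΔS = −(1.7 × 10⁻⁴)(-4.5)+(7.6 × 10⁻⁴)(-0.09) = 7.0 × 10⁻⁴ → stable
The 53–56 m interval has Δρ < 0: lighter water underlies denser water.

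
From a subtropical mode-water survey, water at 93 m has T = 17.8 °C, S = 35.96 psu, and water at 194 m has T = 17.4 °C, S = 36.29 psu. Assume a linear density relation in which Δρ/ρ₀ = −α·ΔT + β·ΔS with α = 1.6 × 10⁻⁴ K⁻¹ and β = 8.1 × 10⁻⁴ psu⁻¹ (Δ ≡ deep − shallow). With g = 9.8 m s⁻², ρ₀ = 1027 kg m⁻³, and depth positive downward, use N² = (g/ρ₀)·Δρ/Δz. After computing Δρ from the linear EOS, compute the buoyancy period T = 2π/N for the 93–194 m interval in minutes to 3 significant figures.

18.5 min

ΔT = -0.4 K, ΔS = +0.33 psu (deep − shallow).
Δρ/ρ₀ = −αΔT + βΔS = 6.40 × 10⁻⁵ + 2.673 × 10⁻⁴ = 3.313 × 10⁻⁴, so Δρ ≈ 0.3402 kg m⁻³.
N² = (g/ρ₀)·Δρ/Δz = g·(Δρ/ρ₀)/Δz = 9.8 × 3.313 × 10⁻⁴ / 101 = 3.2146 × 10⁻⁵ s⁻².
N = √(3.2146 × 10⁻⁵) = 5.6697 × 10⁻³ rad s⁻¹ → T = 2π/N = 1.1082 × 10³ s = 18.470 min ≈ 18.5 min.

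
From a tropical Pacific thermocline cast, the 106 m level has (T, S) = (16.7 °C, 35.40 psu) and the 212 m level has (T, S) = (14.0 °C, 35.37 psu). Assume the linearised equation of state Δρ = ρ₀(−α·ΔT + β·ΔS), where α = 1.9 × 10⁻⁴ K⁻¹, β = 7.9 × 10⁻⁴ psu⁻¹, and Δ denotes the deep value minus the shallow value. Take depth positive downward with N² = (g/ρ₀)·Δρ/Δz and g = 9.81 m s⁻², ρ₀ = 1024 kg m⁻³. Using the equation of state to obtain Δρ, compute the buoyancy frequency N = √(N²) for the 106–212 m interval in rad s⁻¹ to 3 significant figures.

ΔT = -2.7 K, ΔS = -0.03 psu (deep − shallow).
Δρ/ρ₀ = −αΔT + βΔS = 5.13 × 10⁻⁴ − 2.37 × 10⁻⁵ = 4.893 × 10⁻⁴, so Δρ ≈ 0.5010 kg m⁻³.
N² = (g/ρ₀)·Δρ/Δz = g·(Δρ/ρ₀)/Δz = 9.81 × 4.893 × 10⁻⁴ / 106 = 4.5283 × 10⁻⁵ s⁻².
N = √(4.5283 × 10⁻⁵) = 6.7293 × 10⁻³ rad s⁻¹ ≈ 6.73 × 10⁻³ rad s⁻¹.

6.73 × 10⁻³ rad s⁻¹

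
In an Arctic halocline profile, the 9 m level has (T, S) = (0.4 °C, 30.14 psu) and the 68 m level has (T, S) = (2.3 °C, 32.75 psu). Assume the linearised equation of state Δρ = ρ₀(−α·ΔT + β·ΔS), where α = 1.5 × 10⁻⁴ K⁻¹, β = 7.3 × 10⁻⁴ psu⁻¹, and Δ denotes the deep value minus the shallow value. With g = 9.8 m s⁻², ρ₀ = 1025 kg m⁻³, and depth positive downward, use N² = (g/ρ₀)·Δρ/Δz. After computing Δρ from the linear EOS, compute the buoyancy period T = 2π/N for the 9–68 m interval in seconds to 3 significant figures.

ΔT = +1.9 K, ΔS = +2.61 psu (deep − shallow).
Δρ/ρ₀ = −αΔT + βΔS = -2.85 × 10⁻⁴ + 1.9053 × 10⁻³ = 1.6203 × 10⁻³, so Δρ ≈ 1.661 kg m⁻³.
N² = (g/ρ₀)·Δρ/Δz = g·(Δρ/ρ₀)/Δz = 9.8 × 1.6203 × 10⁻³ / 59 = 2.6913 × 10⁻⁴ s⁻².
N = √(2.6913 × 10⁻⁴) = 0.016405 rad s⁻¹ → T = 2π/N = 383.00 s ≈ 383 s.

383 s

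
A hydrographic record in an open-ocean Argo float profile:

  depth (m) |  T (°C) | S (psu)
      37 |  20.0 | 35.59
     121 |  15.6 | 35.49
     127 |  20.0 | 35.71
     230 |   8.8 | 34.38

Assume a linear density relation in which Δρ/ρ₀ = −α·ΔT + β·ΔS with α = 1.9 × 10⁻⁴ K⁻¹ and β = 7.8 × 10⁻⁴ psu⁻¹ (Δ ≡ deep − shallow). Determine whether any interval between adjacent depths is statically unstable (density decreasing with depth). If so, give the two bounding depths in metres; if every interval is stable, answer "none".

Evaluate Δρ/ρ₀ = −αΔT + βΔS across each adjacent pair:
  37–121 m: −αΔT+βΔS = −(1.9 × 10⁻⁴)(-4.4)+(7.8 × 10⁻⁴)(-0.10) = 7.6 × 10⁻⁴ → stable
  121–127 m: −αΔT+βΔS = −(1.9 × 10⁻⁴)(+4.4)+(7.8 × 10⁻⁴)(+0.22) = -6.6 × 10⁻⁴ → UNSTABLE
  127–230 m: −αΔT+βΔS = −(1.9 × 10⁻⁴)(-11.2)+(7.8 × 10⁻⁴)(-1.33) = 1.1 × 10⁻³ → stable
The 121–127 m interval has Δρ < 0: lighter water underlies denser water.

121–127 m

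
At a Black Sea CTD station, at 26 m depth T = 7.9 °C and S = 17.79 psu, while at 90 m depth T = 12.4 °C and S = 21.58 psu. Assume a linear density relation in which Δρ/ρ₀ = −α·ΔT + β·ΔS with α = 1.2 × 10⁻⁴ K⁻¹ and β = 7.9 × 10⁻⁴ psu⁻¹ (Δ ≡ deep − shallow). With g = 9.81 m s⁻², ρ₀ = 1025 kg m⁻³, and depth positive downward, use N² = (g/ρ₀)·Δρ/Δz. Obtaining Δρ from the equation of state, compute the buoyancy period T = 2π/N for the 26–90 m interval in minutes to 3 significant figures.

ΔT = +4.5 K, ΔS = +3.79 psu (deep − shallow).
Δρ/ρ₀ = −αΔT + βΔS = -5.40 × 10⁻⁴ + 2.9941 × 10⁻³ = 2.4541 × 10⁻³, so Δρ ≈ 2.515 kg m⁻³.
N² = (g/ρ₀)·Δρ/Δz = g·(Δρ/ρ₀)/Δz = 9.81 × 2.4541 × 10⁻³ / 64 = 3.7617 × 10⁻⁴ s⁻².
N = √(3.7617 × 10⁻⁴) = 0.019395 rad s⁻¹ → T = 2π/N = 323.96 s = 5.3993 min ≈ 5.40 min.

5.40 min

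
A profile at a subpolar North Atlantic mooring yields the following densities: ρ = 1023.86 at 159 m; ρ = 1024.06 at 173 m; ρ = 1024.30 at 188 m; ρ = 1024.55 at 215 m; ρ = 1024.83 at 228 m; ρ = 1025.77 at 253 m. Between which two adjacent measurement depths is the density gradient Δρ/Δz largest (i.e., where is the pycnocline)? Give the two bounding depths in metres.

228–253 m

Compute the density gradient over each adjacent pair:
  159–173 m: Δρ/Δz = 0.20/14 = 0.014 kg m⁻⁴
  173–188 m: Δρ/Δz = 0.24/15 = 0.016 kg m⁻⁴
  188–215 m: Δρ/Δz = 0.25/27 = 9.3 × 10⁻³ kg m⁻⁴
  215–228 m: Δρ/Δz = 0.28/13 = 0.022 kg m⁻⁴
  228–253 m: Δρ/Δz = 0.94/25 = 0.038 kg m⁻⁴
The largest gradient is in the 228–253 m interval — the pycnocline.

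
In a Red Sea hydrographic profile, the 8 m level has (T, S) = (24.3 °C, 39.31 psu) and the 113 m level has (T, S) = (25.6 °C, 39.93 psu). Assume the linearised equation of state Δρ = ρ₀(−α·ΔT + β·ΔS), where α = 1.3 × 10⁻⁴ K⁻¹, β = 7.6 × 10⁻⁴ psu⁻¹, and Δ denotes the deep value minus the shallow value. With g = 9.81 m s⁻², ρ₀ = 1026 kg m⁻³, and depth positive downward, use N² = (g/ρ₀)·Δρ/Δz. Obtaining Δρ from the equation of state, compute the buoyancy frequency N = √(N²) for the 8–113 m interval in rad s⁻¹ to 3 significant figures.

ΔT = +1.3 K, ΔS = +0.62 psu (deep − shallow).
Δρ/ρ₀ = −αΔT + βΔS = -1.69 × 10⁻⁴ + 4.712 × 10⁻⁴ = 3.022 × 10⁻⁴, so Δρ ≈ 0.3101 kg m⁻³.
N² = (g/ρ₀)·Δρ/Δz = g·(Δρ/ρ₀)/Δz = 9.81 × 3.022 × 10⁻⁴ / 105 = 2.8234 × 10⁻⁵ s⁻².
N = √(2.8234 × 10⁻⁵) = 5.3136 × 10⁻³ rad s⁻¹ ≈ 5.31 × 10⁻³ rad s⁻¹.

5.31 × 10⁻³ rad s⁻¹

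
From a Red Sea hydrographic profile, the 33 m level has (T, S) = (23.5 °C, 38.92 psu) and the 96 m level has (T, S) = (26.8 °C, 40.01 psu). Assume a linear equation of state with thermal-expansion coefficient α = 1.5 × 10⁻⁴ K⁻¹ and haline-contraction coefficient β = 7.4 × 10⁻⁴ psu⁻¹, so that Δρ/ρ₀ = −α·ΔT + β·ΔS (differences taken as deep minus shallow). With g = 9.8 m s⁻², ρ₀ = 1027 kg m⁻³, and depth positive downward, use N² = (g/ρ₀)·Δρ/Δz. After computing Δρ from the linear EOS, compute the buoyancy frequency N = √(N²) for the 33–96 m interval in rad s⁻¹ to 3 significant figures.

6.96 × 10⁻³ rad s⁻¹

ΔT = +3.3 K, ΔS = +1.09 psu (deep − shallow).
Δρ/ρ₀ = −αΔT + βΔS = -4.95 × 10⁻⁴ + 8.066 × 10⁻⁴ = 3.116 × 10⁻⁴, so Δρ ≈ 0.3200 kg m⁻³.
N² = (g/ρ₀)·Δρ/Δz = g·(Δρ/ρ₀)/Δz = 9.8 × 3.116 × 10⁻⁴ / 63 = 4.8471 × 10⁻⁵ s⁻².
N = √(4.8471 × 10⁻⁵) = 6.9621 × 10⁻³ rad s⁻¹ ≈ 6.96 × 10⁻³ rad s⁻¹.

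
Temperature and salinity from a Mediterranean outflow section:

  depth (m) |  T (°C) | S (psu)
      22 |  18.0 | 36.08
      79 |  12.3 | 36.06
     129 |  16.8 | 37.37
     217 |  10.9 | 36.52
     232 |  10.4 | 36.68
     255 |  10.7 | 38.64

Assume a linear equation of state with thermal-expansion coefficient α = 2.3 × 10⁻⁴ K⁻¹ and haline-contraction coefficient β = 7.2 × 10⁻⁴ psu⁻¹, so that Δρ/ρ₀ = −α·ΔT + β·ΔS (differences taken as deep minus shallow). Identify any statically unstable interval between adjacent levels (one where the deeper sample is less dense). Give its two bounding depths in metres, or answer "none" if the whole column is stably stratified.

79–129 m

Evaluate Δρ/ρ₀ = −αΔT + βΔS across each adjacent pair:
  22–79 m: −αΔT+βΔS = −(2.3 × 10⁻⁴)(-5.7)+(7.2 × 10⁻⁴)(-0.02) = 1.3 × 10⁻³ → stable
  79–129 m: −αΔT+βΔS = −(2.3 × 10⁻⁴)(+4.5)+(7.2 × 10⁻⁴)(+1.31) = -9.2 × 10⁻⁵ → UNSTABLE
  129–217 m: −αΔT+βΔS = −(2.3 × 10⁻⁴)(-5.9)+(7.2 × 10⁻⁴)(-0.85) = 7.5 × 10⁻⁴ → stable
  217–232 m: −αΔT+βΔS = −(2.3 × 10⁻⁴)(-0.5)+(7.2 × 10⁻⁴)(+0.16) = 2.3 × 10⁻⁴ → stable
  232–255 m: −αΔT+βΔS = −(2.3 × 10⁻⁴)(+0.3)+(7.2 × 10⁻⁴)(+1.96) = 1.3 × 10⁻³ → stable
The 79–129 m interval has Δρ < 0: lighter water underlies denser water.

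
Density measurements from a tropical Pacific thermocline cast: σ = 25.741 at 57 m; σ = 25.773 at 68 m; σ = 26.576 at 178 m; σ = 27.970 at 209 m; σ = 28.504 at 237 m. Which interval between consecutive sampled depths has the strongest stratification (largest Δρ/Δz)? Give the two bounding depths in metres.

178–209 m

Compute the density gradient over each adjacent pair:
  57–68 m: Δρ/Δz = 0.032/11 = 2.9 × 10⁻³ kg m⁻⁴
  68–178 m: Δρ/Δz = 0.803/110 = 7.3 × 10⁻³ kg m⁻⁴
  178–209 m: Δρ/Δz = 1.394/31 = 0.045 kg m⁻⁴
  209–237 m: Δρ/Δz = 0.534/28 = 0.019 kg m⁻⁴
The largest gradient is in the 178–209 m interval — the pycnocline.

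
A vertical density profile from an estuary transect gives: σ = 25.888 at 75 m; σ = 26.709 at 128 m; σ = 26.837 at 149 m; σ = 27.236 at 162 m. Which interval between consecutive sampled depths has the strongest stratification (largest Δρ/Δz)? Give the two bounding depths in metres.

Compute the density gradient over each adjacent pair:
  75–128 m: Δρ/Δz = 0.821/53 = 0.015 kg m⁻⁴
  128–149 m: Δρ/Δz = 0.128/21 = 6.1 × 10⁻³ kg m⁻⁴
  149–162 m: Δρ/Δz = 0.399/13 = 0.031 kg m⁻⁴
The largest gradient is in the 149–162 m interval — the pycnocline.

149–162 m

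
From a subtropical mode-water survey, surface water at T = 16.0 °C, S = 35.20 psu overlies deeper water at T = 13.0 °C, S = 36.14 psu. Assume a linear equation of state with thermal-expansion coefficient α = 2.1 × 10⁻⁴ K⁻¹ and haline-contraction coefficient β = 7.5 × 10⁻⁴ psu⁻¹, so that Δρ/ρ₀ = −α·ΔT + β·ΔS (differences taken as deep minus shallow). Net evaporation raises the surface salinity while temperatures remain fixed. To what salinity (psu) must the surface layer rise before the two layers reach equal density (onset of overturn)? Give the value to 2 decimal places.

36.98 psu

Neutral buoyancy requires −α(T_deep − T_surf) + β(S_deep − S_surf′) = 0.
S_surf′ = S_deep − (α/β)·ΔT = 36.14 − (2.1 × 10⁻⁴/7.5 × 10⁻⁴)·(-3.0) = 36.9800 psu.
Increase required: 36.9800 − 35.20 = 1.7800 psu.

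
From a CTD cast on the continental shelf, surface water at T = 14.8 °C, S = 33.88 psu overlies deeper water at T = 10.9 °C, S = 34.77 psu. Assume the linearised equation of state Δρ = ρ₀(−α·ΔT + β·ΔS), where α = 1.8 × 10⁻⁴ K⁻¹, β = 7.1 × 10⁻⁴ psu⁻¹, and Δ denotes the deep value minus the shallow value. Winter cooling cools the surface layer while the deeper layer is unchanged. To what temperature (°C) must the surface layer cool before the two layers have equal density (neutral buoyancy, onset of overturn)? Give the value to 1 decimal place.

Neutral buoyancy requires Δρ = 0, i.e. −α(T_deep − T_surf′) + β(S_deep − S_surf) = 0.
T_surf′ = T_deep − (β/α)·ΔS = 10.9 − (7.1 × 10⁻⁴/1.8 × 10⁻⁴)·(+0.89) = 7.389 °C.
Cooling required: 14.8 − (7.389) = 7.411 °C.

7.4 °C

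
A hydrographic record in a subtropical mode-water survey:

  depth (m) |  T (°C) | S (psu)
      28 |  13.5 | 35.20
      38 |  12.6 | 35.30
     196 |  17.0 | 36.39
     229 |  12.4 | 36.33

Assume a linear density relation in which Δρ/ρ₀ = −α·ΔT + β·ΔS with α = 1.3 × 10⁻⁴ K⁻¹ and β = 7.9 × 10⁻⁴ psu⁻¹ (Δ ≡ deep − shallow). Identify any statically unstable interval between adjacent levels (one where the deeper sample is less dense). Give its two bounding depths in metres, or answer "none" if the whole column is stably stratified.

none

Evaluate Δρ/ρ₀ = −αΔT + βΔS across each adjacent pair:
  28–38 m: −αΔT+βΔS = −(1.3 × 10⁻⁴)(-0.9)+(7.9 × 10⁻⁴)(+0.10) = 2.0 × 10⁻⁴ → stable
  38–196 m: −αΔT+βΔS = −(1.3 × 10⁻⁴)(+4.4)+(7.9 × 10⁻⁴)(+1.09) = 2.9 × 10⁻⁴ → stable
  196–229 m: −αΔT+βΔS = −(1.3 × 10⁻⁴)(-4.6)+(7.9 × 10⁻⁴)(-0.06) = 5.5 × 10⁻⁴ → stable
Every interval has Δρ > 0: the column is stably stratified throughout.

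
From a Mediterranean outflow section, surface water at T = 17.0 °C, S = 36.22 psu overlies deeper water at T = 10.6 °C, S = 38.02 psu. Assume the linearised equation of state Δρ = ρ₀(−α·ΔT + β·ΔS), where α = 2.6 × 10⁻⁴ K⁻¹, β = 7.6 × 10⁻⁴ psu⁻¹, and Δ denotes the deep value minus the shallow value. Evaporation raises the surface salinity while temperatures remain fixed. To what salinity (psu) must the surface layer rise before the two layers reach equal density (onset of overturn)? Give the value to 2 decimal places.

40.21 psu

Neutral buoyancy requires −α(T_deep − T_surf) + β(S_deep − S_surf′) = 0.
S_surf′ = S_deep − (α/β)·ΔT = 38.02 − (2.6 × 10⁻⁴/7.6 × 10⁻⁴)·(-6.4) = 40.2095 psu.
Increase required: 40.2095 − 36.22 = 3.9895 psu.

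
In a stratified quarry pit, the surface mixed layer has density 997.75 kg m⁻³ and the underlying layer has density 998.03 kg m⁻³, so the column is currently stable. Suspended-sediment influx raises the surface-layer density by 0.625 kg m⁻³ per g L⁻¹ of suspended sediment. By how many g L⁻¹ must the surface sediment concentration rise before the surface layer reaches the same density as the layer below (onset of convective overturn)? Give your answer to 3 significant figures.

Density deficit of the surface layer: 998.03 − 997.75 = 0.28 kg m⁻³.
Required change = 0.28 / 0.625 = 0.448 g L⁻¹.

0.448 g L⁻¹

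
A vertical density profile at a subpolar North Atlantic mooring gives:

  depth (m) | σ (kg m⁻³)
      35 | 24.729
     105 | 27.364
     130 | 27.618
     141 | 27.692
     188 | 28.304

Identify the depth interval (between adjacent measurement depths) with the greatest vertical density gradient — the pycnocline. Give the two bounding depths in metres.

35–105 m

Compute the density gradient over each adjacent pair:
  35–105 m: Δρ/Δz = 2.635/70 = 0.038 kg m⁻⁴
  105–130 m: Δρ/Δz = 0.254/25 = 0.010 kg m⁻⁴
  130–141 m: Δρ/Δz = 0.074/11 = 6.7 × 10⁻³ kg m⁻⁴
  141–188 m: Δρ/Δz = 0.612/47 = 0.013 kg m⁻⁴
The largest gradient is in the 35–105 m interval — the pycnocline.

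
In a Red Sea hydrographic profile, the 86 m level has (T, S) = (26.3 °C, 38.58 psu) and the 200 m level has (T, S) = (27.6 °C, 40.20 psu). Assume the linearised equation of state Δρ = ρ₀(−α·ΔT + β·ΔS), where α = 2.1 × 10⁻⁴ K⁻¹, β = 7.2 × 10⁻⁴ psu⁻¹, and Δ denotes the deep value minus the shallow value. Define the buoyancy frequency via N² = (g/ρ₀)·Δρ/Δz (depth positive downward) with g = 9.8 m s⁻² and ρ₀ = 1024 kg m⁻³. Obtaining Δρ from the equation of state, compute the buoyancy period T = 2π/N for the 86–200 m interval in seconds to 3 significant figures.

717 s

ΔT = +1.3 K, ΔS = +1.62 psu (deep − shallow).
Δρ/ρ₀ = −αΔT + βΔS = -2.73 × 10⁻⁴ + 1.1664 × 10⁻³ = 8.934 × 10⁻⁴, so Δρ ≈ 0.9148 kg m⁻³.
N² = (g/ρ₀)·Δρ/Δz = g·(Δρ/ρ₀)/Δz = 9.8 × 8.934 × 10⁻⁴ / 114 = 7.6801 × 10⁻⁵ s⁻².
N = √(7.6801 × 10⁻⁵) = 8.7636 × 10⁻³ rad s⁻¹ → T = 2π/N = 716.96 s ≈ 717 s.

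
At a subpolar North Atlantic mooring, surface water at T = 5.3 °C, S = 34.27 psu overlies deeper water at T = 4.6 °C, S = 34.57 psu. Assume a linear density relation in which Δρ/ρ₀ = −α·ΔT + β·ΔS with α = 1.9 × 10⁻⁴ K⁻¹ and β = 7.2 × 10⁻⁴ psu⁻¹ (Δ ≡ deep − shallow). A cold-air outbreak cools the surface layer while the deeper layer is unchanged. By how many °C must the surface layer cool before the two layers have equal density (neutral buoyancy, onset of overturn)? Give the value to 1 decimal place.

1.8 °C

Neutral buoyancy requires Δρ = 0, i.e. −α(T_deep − T_surf′) + β(S_deep − S_surf) = 0.
T_surf′ = T_deep − (β/α)·ΔS = 4.6 − (7.2 × 10⁻⁴/1.9 × 10⁻⁴)·(+0.30) = 3.463 °C.
Cooling required: 5.3 − (3.463) = 1.837 °C.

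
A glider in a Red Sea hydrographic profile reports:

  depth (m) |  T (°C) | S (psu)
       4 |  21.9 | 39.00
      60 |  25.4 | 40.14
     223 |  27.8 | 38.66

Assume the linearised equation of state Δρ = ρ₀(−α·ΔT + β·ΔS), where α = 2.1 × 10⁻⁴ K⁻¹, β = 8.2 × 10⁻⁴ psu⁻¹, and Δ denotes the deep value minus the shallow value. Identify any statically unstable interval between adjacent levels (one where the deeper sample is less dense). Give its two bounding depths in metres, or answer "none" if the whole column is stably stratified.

60–223 m

Evaluate Δρ/ρ₀ = −αΔT + βΔS across each adjacent pair:
  4–60 m: −αΔT+βΔS = −(2.1 × 10⁻⁴)(+3.5)+(8.2 × 10⁻⁴)(+1.14) = 2.0 × 10⁻⁴ → stable
  60–223 m: −αΔT+βΔS = −(2.1 × 10⁻⁴)(+2.4)+(8.2 × 10⁻⁴)(-1.48) = -1.7 × 10⁻³ → UNSTABLE
The 60–223 m interval has Δρ < 0: lighter water underlies denser water.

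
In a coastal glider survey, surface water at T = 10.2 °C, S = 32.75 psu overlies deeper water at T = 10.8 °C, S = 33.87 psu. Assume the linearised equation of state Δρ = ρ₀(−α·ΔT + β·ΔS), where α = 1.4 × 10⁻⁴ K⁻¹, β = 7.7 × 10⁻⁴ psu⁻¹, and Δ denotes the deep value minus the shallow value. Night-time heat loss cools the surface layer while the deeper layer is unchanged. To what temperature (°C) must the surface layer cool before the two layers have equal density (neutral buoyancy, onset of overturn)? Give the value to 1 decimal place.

4.6 °C

Neutral buoyancy requires Δρ = 0, i.e. −α(T_deep − T_surf′) + β(S_deep − S_surf) = 0.
T_surf′ = T_deep − (β/α)·ΔS = 10.8 − (7.7 × 10⁻⁴/1.4 × 10⁻⁴)·(+1.12) = 4.640 °C.
Cooling required: 10.2 − (4.640) = 5.560 °C.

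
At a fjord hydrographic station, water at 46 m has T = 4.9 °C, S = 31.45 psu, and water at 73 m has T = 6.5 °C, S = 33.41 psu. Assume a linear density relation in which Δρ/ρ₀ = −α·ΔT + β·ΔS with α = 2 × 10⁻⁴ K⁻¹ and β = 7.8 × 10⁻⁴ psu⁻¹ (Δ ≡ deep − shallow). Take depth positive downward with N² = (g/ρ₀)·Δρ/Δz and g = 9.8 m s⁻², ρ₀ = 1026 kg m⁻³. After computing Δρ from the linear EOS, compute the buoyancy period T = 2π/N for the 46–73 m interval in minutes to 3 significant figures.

ΔT = +1.6 K, ΔS = +1.96 psu (deep − shallow).
Δρ/ρ₀ = −αΔT + βΔS = -3.20 × 10⁻⁴ + 1.5288 × 10⁻³ = 1.2088 × 10⁻³, so Δρ ≈ 1.240 kg m⁻³.
N² = (g/ρ₀)·Δρ/Δz = g·(Δρ/ρ₀)/Δz = 9.8 × 1.2088 × 10⁻³ / 27 = 4.3875 × 10⁻⁴ s⁻².
N = √(4.3875 × 10⁻⁴) = 0.020946 rad s⁻¹ → T = 2π/N = 299.97 s = 4.9995 min ≈ 5.00 min.

5.00 min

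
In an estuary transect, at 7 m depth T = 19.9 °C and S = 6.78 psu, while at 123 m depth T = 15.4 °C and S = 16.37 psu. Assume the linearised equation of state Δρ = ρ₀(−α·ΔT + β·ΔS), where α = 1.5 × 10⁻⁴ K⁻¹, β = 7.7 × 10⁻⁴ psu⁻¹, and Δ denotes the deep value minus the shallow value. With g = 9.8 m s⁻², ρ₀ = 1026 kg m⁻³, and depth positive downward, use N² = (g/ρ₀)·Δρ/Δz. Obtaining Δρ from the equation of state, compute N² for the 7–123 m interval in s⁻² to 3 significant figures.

ΔT = -4.5 K, ΔS = +9.59 psu (deep − shallow).
Δρ/ρ₀ = −αΔT + βΔS = 6.75 × 10⁻⁴ + 7.3843 × 10⁻³ = 8.0593 × 10⁻³, so Δρ ≈ 8.269 kg m⁻³.
N² = (g/ρ₀)·Δρ/Δz = g·(Δρ/ρ₀)/Δz = 9.8 × 8.0593 × 10⁻³ / 116 = 6.8087 × 10⁻⁴ s⁻² ≈ 6.81 × 10⁻⁴ s⁻².

6.81 × 10⁻⁴ s⁻²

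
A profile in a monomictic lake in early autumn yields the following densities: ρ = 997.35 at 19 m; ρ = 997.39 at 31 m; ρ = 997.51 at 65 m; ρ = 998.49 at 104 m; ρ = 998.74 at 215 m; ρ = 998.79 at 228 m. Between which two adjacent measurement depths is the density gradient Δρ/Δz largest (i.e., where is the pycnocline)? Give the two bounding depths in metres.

Compute the density gradient over each adjacent pair:
  19–31 m: Δρ/Δz = 0.04/12 = 3.3 × 10⁻³ kg m⁻⁴
  31–65 m: Δρ/Δz = 0.12/34 = 3.5 × 10⁻³ kg m⁻⁴
  65–104 m: Δρ/Δz = 0.98/39 = 0.025 kg m⁻⁴
  104–215 m: Δρ/Δz = 0.25/111 = 2.3 × 10⁻³ kg m⁻⁴
  215–228 m: Δρ/Δz = 0.05/13 = 3.8 × 10⁻³ kg m⁻⁴
The largest gradient is in the 65–104 m interval — the pycnocline.

65–104 m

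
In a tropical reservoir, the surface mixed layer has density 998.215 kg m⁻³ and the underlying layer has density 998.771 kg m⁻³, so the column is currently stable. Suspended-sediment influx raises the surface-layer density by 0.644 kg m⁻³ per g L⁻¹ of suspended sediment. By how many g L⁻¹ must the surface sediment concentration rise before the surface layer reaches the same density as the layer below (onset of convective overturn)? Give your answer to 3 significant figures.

0.863 g L⁻¹

Density deficit of the surface layer: 998.771 − 998.215 = 0.556 kg m⁻³.
Required change = 0.556 / 0.644 = 0.863 g L⁻¹.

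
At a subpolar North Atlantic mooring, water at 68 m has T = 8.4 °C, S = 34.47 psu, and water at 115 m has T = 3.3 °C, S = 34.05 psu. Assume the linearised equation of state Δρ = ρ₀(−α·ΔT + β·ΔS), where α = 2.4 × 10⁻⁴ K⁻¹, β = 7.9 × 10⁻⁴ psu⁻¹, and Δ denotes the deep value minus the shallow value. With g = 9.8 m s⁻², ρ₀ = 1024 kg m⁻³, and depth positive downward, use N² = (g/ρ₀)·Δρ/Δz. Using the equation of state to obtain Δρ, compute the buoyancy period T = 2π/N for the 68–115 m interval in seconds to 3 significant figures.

ΔT = -5.1 K, ΔS = -0.42 psu (deep − shallow).
Δρ/ρ₀ = −αΔT + βΔS = 1.224 × 10⁻³ − 3.318 × 10⁻⁴ = 8.922 × 10⁻⁴, so Δρ ≈ 0.9136 kg m⁻³.
N² = (g/ρ₀)·Δρ/Δz = g·(Δρ/ρ₀)/Δz = 9.8 × 8.922 × 10⁻⁴ / 47 = 1.8603 × 10⁻⁴ s⁻².
N = √(1.8603 × 10⁻⁴) = 0.013639 rad s⁻¹ → T = 2π/N = 460.68 s ≈ 461 s.

461 s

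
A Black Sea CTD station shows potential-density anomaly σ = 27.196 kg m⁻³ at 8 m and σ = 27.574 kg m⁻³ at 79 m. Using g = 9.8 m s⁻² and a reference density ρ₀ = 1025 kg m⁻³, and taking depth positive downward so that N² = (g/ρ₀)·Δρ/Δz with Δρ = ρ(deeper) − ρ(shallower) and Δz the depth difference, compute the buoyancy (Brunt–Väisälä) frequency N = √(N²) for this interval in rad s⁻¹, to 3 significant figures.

Δρ = 1027.574 − 1027.196 = 0.378 kg m⁻³ over Δz = 79 − 8 = 71 m.
N² = (9.8/1025) × (0.378/71) = 5.0902 × 10⁻⁵ s⁻².
N = √(5.0902 × 10⁻⁵) = 7.1346 × 10⁻³ rad s⁻¹ ≈ 7.13 × 10⁻³ rad s⁻¹.

7.13 × 10⁻³ rad s⁻¹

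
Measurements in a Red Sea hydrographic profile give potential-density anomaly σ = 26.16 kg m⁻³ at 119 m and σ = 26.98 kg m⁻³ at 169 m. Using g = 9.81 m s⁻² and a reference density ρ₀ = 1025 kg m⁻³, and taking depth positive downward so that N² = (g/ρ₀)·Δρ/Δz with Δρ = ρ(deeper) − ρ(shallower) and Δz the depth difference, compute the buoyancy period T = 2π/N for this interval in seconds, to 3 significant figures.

Δρ = 1026.98 − 1026.16 = 0.82 kg m⁻³ over Δz = 169 − 119 = 50 m.
N² = (9.81/1025) × (0.82/50) = 1.5696 × 10⁻⁴ s⁻².
N = √(1.5696 × 10⁻⁴) = 0.012528 rad s⁻¹, so T = 2π/N = 501.53 s ≈ 502 s.

502 s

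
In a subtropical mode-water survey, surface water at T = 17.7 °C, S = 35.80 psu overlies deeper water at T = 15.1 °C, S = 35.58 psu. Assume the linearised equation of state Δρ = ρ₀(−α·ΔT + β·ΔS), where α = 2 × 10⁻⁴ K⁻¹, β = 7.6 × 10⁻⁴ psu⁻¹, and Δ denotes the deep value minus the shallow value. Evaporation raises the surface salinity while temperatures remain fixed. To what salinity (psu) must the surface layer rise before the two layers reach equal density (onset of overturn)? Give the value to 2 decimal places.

Neutral buoyancy requires −α(T_deep − T_surf) + β(S_deep − S_surf′) = 0.
S_surf′ = S_deep − (α/β)·ΔT = 35.58 − (2 × 10⁻⁴/7.6 × 10⁻⁴)·(-2.6) = 36.2642 psu.
Increase required: 36.2642 − 35.80 = 0.4642 psu.

36.26 psu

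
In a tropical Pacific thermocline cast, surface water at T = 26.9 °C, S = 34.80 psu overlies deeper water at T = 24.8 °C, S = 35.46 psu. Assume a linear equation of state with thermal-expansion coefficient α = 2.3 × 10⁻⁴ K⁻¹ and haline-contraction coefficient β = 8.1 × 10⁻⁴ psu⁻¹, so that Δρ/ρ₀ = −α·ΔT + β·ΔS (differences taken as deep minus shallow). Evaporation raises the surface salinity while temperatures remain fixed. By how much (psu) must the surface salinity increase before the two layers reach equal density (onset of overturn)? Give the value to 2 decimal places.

Neutral buoyancy requires −α(T_deep − T_surf) + β(S_deep − S_surf′) = 0.
S_surf′ = S_deep − (α/β)·ΔT = 35.46 − (2.3 × 10⁻⁴/8.1 × 10⁻⁴)·(-2.1) = 36.0563 psu.
Increase required: 36.0563 − 34.80 = 1.2563 psu.

1.26 psu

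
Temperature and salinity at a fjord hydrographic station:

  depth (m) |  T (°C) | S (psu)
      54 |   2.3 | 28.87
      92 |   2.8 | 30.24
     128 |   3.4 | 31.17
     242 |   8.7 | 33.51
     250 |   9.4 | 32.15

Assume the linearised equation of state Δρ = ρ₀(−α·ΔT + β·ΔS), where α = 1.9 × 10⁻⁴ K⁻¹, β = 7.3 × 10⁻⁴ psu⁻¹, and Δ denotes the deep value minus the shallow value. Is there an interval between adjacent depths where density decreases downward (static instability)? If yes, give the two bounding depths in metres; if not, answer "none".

242–250 m

Evaluate Δρ/ρ₀ = −αΔT + βΔS across each adjacent pair:
  54–92 m: −αΔT+βΔS = −(1.9 × 10⁻⁴)(+0.5)+(7.3 × 10⁻⁴)(+1.37) = 9.1 × 10⁻⁴ → stable
  92–128 m: −αΔT+βΔS = −(1.9 × 10⁻⁴)(+0.6)+(7.3 × 10⁻⁴)(+0.93) = 5.6 × 10⁻⁴ → stable
  128–242 m: −αΔT+βΔS = −(1.9 × 10⁻⁴)(+5.3)+(7.3 × 10⁻⁴)(+2.34) = 7.0 × 10⁻⁴ → stable
  242–250 m: −αΔT+βΔS = −(1.9 × 10⁻⁴)(+0.7)+(7.3 × 10⁻⁴)(-1.36) = -1.1 × 10⁻³ → UNSTABLE
The 242–250 m interval has Δρ < 0: lighter water underlies denser water.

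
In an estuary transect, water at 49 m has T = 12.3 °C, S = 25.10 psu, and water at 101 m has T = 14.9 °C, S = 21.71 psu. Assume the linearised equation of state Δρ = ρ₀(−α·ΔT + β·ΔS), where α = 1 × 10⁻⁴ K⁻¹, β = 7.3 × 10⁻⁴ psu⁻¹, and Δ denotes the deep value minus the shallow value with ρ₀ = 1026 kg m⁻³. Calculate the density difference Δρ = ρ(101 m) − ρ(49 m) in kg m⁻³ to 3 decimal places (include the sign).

-2.806 kg m⁻³

ΔT = +2.6 K, ΔS = -3.39 psu (deep − shallow).
Δρ/ρ₀ = −(1 × 10⁻⁴)(+2.6) + (7.3 × 10⁻⁴)(-3.39) = -2.7347 × 10⁻³.
Δρ = 1026 × (-2.7347 × 10⁻³) = -2.806 kg m⁻³.
Negative Δρ: lighter below, statically unstable.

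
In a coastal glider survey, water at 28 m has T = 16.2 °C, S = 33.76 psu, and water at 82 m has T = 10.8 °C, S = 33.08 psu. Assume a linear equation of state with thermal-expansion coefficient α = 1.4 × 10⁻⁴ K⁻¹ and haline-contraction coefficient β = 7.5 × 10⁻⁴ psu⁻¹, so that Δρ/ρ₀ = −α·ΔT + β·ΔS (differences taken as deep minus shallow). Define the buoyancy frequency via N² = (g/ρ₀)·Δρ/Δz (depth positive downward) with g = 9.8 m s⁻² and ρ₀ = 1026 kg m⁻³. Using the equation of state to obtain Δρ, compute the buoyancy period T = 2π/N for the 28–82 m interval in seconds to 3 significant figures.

ΔT = -5.4 K, ΔS = -0.68 psu (deep − shallow).
Δρ/ρ₀ = −αΔT + βΔS = 7.56 × 10⁻⁴ − 5.10 × 10⁻⁴ = 2.46 × 10⁻⁴, so Δρ ≈ 0.2524 kg m⁻³.
N² = (g/ρ₀)·Δρ/Δz = g·(Δρ/ρ₀)/Δz = 9.8 × 2.46 × 10⁻⁴ / 54 = 4.4644 × 10⁻⁵ s⁻².
N = √(4.4644 × 10⁻⁵) = 6.6816 × 10⁻³ rad s⁻¹ → T = 2π/N = 940.37 s ≈ 940 s.

940 s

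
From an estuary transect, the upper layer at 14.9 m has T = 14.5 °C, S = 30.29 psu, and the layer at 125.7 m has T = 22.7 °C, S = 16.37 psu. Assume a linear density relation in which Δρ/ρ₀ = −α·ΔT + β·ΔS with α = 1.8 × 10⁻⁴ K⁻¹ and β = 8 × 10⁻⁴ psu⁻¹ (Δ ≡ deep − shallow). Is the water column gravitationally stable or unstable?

unstable

ΔT = 22.7 − 14.5 = +8.2 K and ΔS = 16.37 − 30.29 = -13.92 psu (deep − shallow).
−αΔT = -1.476 × 10⁻³; βΔS = -0.011136; sum Δρ/ρ₀ = -0.012612.
Δρ/ρ₀ < 0, so Δρ < 0: deeper water is lighter → statically unstable; the column would overturn.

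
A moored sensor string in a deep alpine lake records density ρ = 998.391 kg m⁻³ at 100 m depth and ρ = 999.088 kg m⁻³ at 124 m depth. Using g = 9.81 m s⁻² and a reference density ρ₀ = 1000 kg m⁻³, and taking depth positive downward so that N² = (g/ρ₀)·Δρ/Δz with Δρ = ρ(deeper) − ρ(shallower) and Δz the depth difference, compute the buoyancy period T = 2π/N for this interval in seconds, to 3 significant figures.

Δρ = 999.088 − 998.391 = 0.697 kg m⁻³ over Δz = 124 − 100 = 24 m.
N² = (9.81/1000) × (0.697/24) = 2.8490 × 10⁻⁴ s⁻².
N = √(2.8490 × 10⁻⁴) = 0.016879 rad s⁻¹, so T = 2π/N = 372.25 s ≈ 372 s.

372 s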